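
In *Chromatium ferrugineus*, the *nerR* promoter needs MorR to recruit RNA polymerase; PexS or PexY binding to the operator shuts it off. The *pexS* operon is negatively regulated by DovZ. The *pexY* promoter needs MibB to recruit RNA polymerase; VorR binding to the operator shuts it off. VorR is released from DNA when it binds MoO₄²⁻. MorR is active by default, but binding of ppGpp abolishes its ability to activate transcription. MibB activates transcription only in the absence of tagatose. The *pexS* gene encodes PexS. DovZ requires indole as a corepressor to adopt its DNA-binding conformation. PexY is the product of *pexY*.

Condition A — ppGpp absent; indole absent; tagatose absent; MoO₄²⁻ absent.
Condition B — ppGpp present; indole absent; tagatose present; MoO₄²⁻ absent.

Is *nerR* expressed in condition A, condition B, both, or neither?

neither

Condition A:
ppGpp is absent, so MorR is active.
Indole is absent, so DovZ is inactive.
With no repressor bound, *pexS* is transcribed.
So PexS is produced and active.
Tagatose is absent, so MibB is active.
MoO₄²⁻ is absent, so VorR is active.
With repressor VorR bound, *pexY* is not transcribed.
So PexY is not produced.
With repressor PexS bound, *nerR* is not transcribed.
→ *nerR* is OFF in A.
Condition B:
ppGpp is present, so MorR is inactive.
Indole is absent, so DovZ is inactive.
With no repressor bound, *pexS* is transcribed.
So PexS is produced and active.
Tagatose is present, so MibB is inactive.
MoO₄²⁻ is absent, so VorR is active.
With repressor VorR bound, *pexY* is not transcribed.
So PexY is not produced.
With repressor PexS bound, *nerR* is not transcribed.
→ *nerR* is OFF in B.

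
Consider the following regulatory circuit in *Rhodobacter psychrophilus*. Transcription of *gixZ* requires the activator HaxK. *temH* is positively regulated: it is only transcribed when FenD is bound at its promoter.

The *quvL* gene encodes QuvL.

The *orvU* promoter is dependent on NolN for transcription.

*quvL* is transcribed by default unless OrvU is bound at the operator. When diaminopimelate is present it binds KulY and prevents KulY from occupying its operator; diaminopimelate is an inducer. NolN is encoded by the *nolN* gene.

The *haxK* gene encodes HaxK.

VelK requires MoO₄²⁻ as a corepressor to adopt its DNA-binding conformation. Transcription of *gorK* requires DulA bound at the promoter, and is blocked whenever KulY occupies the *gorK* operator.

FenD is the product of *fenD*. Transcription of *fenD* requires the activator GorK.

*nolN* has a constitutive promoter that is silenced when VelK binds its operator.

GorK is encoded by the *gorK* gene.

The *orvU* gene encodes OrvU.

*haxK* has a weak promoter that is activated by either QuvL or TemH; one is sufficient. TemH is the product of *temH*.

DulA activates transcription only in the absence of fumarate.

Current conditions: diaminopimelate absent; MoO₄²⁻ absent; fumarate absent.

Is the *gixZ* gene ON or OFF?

MoO₄²⁻ is absent, so VelK is inactive.
With no repressor bound, *nolN* is transcribed.
So NolN is produced and active.
No repressor is bound and NolN is active, so *orvU* is transcribed.
So OrvU is produced and active.
With repressor OrvU bound, *quvL* is not transcribed.
So QuvL is not produced.
Fumarate is absent, so DulA is active.
Diaminopimelate is absent, so KulY is active.
With repressor KulY bound, *gorK* is not transcribed.
So GorK is not produced.
Required activator GorK is absent, so *fenD* is not transcribed.
So FenD is not produced.
Required activator FenD is absent, so *temH* is not transcribed.
So TemH is not produced.
No activator is available at the *haxK* promoter, so *haxK* is not transcribed.
So HaxK is not produced.
Required activator HaxK is absent, so *gixZ* is not transcribed.

OFF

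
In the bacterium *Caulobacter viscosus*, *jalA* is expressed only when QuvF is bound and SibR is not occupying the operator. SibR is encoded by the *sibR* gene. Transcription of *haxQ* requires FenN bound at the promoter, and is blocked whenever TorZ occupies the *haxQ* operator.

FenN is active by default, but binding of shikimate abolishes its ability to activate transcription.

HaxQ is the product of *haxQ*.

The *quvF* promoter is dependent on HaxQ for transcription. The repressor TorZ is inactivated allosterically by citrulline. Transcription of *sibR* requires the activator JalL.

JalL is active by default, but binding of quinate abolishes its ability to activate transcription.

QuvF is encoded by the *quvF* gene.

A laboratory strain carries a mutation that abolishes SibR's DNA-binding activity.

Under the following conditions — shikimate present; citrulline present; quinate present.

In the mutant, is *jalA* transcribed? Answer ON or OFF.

SibR is non-functional in this strain, so it has no effect.
Shikimate is present, so FenN is inactive.
Citrulline is present, so TorZ is inactive.
Required activator FenN is absent, so *haxQ* is not transcribed.
So HaxQ is not produced.
Required activator HaxQ is absent, so *quvF* is not transcribed.
So QuvF is not produced.
Required activator QuvF is absent, so *jalA* is not transcribed.

OFF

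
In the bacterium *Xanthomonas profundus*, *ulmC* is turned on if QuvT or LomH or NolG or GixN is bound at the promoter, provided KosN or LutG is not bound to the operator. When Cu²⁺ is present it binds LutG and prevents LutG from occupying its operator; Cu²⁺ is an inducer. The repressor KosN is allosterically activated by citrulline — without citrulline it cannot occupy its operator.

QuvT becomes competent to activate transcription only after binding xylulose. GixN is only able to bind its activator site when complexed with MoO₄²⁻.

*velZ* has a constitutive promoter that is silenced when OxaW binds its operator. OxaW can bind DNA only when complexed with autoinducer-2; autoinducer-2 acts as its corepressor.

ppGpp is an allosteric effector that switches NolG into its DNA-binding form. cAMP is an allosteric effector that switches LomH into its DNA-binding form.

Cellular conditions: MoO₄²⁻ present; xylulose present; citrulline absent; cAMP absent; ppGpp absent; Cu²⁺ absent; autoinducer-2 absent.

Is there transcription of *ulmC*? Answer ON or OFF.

Citrulline is absent, so KosN is inactive.
Cu²⁺ is absent, so LutG is active.
Xylulose is present, so QuvT is active.
cAMP is absent, so LomH is inactive.
ppGpp is absent, so NolG is inactive.
MoO₄²⁻ is present, so GixN is active.
With repressor LutG bound, *ulmC* is not transcribed.

OFF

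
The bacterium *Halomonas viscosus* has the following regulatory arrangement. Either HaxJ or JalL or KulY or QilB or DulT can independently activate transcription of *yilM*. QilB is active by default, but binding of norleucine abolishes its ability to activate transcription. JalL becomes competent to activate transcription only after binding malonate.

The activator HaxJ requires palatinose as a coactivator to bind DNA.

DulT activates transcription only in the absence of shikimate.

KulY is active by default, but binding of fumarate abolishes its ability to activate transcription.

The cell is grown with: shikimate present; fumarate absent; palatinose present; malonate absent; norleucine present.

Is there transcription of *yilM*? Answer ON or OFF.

ON

Palatinose is present, so HaxJ is active.
Malonate is absent, so JalL is inactive.
Fumarate is absent, so KulY is active.
Norleucine is present, so QilB is inactive.
Shikimate is present, so DulT is inactive.
Activator HaxJ is present, so *yilM* is transcribed.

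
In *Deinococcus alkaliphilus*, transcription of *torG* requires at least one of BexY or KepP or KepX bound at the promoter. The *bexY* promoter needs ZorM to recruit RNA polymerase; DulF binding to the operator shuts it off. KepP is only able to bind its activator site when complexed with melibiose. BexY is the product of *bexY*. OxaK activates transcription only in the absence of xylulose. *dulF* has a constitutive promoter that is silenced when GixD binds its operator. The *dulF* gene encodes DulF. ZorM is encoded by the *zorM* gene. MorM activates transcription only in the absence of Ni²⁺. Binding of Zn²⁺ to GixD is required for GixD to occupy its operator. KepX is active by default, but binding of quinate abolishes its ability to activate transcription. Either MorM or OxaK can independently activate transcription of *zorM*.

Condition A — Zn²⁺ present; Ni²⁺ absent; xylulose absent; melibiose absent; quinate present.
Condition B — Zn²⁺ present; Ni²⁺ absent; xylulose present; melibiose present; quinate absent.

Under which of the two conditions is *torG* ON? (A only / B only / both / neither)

both

Condition A:
Zn²⁺ is present, so GixD is active.
With repressor GixD bound, *dulF* is not transcribed.
So DulF is not produced.
Ni²⁺ is absent, so MorM is active.
Xylulose is absent, so OxaK is active.
Activator MorM is present, so *zorM* is transcribed.
So ZorM is produced and active.
No repressor is bound and ZorM is active, so *bexY* is transcribed.
So BexY is produced and active.
Melibiose is absent, so KepP is inactive.
Quinate is present, so KepX is inactive.
Activator BexY is present, so *torG* is transcribed.
→ *torG* is ON in A.
Condition B:
Zn²⁺ is present, so GixD is active.
With repressor GixD bound, *dulF* is not transcribed.
So DulF is not produced.
Ni²⁺ is absent, so MorM is active.
Xylulose is present, so OxaK is inactive.
Activator MorM is present, so *zorM* is transcribed.
So ZorM is produced and active.
No repressor is bound and ZorM is active, so *bexY* is transcribed.
So BexY is produced and active.
Melibiose is present, so KepP is active.
Quinate is absent, so KepX is active.
Activator BexY is present, so *torG* is transcribed.
→ *torG* is ON in B.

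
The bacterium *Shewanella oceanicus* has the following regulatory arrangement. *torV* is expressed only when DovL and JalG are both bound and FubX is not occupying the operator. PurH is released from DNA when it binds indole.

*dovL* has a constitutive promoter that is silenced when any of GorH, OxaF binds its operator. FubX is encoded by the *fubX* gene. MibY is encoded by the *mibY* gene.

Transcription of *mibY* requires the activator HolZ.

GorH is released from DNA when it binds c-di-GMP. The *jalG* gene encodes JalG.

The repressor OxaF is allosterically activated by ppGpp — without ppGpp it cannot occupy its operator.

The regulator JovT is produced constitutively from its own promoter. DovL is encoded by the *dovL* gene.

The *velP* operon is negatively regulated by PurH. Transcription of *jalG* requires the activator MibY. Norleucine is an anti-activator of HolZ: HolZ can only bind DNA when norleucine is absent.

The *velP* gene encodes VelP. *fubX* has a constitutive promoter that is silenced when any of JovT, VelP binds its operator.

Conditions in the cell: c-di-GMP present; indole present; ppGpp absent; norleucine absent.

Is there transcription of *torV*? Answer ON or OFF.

ON

c-di-GMP is present, so GorH is inactive.
ppGpp is absent, so OxaF is inactive.
With no repressor bound, *dovL* is transcribed.
So DovL is produced and active.
Norleucine is absent, so HolZ is active.
No repressor is bound and HolZ is active, so *mibY* is transcribed.
So MibY is produced and active.
No repressor is bound and MibY is active, so *jalG* is transcribed.
So JalG is produced and active.
JovT is produced constitutively and is active.
Indole is present, so PurH is inactive.
With no repressor bound, *velP* is transcribed.
So VelP is produced and active.
With repressor JovT bound, *fubX* is not transcribed.
So FubX is not produced.
No repressor is bound and DovL and JalG are active, so *torV* is transcribed.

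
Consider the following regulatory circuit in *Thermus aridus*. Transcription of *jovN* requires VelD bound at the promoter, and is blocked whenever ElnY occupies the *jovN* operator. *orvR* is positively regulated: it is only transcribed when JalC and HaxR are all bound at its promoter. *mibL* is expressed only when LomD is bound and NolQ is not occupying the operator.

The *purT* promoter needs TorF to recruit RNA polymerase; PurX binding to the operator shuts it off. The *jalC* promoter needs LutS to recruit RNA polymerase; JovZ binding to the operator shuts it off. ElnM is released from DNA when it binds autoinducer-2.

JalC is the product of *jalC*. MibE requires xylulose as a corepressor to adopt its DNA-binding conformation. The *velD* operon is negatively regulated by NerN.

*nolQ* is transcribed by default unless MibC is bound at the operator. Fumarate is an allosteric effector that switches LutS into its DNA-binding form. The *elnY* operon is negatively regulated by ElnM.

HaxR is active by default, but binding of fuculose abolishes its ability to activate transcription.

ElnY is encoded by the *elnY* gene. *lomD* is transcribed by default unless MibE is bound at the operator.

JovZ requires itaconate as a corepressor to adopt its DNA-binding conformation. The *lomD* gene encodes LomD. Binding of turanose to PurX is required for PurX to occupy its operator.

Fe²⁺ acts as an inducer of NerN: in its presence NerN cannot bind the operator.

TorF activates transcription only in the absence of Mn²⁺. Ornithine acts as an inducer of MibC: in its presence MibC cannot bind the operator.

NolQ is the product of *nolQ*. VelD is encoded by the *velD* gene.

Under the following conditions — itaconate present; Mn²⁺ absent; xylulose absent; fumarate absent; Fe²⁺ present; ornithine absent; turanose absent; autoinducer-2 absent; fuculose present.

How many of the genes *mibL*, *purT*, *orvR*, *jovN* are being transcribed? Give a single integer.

3

Ornithine is absent, so MibC is active.
With repressor MibC bound, *nolQ* is not transcribed.
So NolQ is not produced.
Xylulose is absent, so MibE is inactive.
With no repressor bound, *lomD* is transcribed.
So LomD is produced and active.
No repressor is bound and LomD is active, so *mibL* is transcribed.
→ *mibL* is ON.
Turanose is absent, so PurX is inactive.
Mn²⁺ is absent, so TorF is active.
No repressor is bound and TorF is active, so *purT* is transcribed.
→ *purT* is ON.
Itaconate is present, so JovZ is active.
Fumarate is absent, so LutS is inactive.
With repressor JovZ bound, *jalC* is not transcribed.
So JalC is not produced.
Fuculose is present, so HaxR is inactive.
Required activator JalC is absent, so *orvR* is not transcribed.
→ *orvR* is OFF.
Fe²⁺ is present, so NerN is inactive.
With no repressor bound, *velD* is transcribed.
So VelD is produced and active.
Autoinducer-2 is absent, so ElnM is active.
With repressor ElnM bound, *elnY* is not transcribed.
So ElnY is not produced.
No repressor is bound and VelD is active, so *jovN* is transcribed.
→ *jovN* is ON.
3 of the 4 genes are transcribed.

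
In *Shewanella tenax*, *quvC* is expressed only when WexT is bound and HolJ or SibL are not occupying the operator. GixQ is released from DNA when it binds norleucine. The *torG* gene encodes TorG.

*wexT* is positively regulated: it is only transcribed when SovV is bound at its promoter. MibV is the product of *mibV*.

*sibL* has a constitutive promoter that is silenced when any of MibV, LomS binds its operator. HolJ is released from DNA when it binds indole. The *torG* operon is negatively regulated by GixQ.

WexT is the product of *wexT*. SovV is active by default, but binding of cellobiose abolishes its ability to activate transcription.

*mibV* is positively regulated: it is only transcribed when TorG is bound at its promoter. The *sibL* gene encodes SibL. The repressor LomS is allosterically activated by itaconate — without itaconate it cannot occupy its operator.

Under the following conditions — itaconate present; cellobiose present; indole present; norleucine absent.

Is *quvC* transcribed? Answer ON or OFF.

Indole is present, so HolJ is inactive.
Cellobiose is present, so SovV is inactive.
Required activator SovV is absent, so *wexT* is not transcribed.
So WexT is not produced.
Norleucine is absent, so GixQ is active.
With repressor GixQ bound, *torG* is not transcribed.
So TorG is not produced.
Required activator TorG is absent, so *mibV* is not transcribed.
So MibV is not produced.
Itaconate is present, so LomS is active.
With repressor LomS bound, *sibL* is not transcribed.
So SibL is not produced.
Required activator WexT is absent, so *quvC* is not transcribed.

OFF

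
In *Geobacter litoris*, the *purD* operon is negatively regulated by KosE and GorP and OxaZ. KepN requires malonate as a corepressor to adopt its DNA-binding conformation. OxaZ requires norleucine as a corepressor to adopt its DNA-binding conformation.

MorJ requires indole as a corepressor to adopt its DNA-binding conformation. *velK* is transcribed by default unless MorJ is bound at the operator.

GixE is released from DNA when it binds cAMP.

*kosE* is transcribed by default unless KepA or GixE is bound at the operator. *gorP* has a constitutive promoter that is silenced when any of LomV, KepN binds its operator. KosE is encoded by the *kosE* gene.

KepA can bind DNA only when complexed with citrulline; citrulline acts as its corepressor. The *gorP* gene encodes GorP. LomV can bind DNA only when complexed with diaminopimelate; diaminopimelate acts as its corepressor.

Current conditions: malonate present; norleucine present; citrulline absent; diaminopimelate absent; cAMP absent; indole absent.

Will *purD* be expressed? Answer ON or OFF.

Citrulline is absent, so KepA is inactive.
cAMP is absent, so GixE is active.
With repressor GixE bound, *kosE* is not transcribed.
So KosE is not produced.
Diaminopimelate is absent, so LomV is inactive.
Malonate is present, so KepN is active.
With repressor KepN bound, *gorP* is not transcribed.
So GorP is not produced.
Norleucine is present, so OxaZ is active.
With repressor OxaZ bound, *purD* is not transcribed.

OFF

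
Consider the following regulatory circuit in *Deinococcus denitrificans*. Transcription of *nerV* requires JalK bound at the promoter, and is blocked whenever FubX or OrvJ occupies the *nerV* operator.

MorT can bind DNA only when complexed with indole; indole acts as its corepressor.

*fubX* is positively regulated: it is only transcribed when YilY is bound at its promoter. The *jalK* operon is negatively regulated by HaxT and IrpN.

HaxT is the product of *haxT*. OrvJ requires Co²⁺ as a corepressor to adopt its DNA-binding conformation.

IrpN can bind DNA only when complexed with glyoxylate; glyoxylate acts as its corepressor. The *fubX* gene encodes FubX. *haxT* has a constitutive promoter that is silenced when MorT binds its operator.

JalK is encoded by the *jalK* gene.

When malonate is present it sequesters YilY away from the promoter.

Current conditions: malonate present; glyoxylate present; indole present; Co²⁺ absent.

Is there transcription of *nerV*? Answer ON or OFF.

OFF

Malonate is present, so YilY is inactive.
Required activator YilY is absent, so *fubX* is not transcribed.
So FubX is not produced.
Co²⁺ is absent, so OrvJ is inactive.
Indole is present, so MorT is active.
With repressor MorT bound, *haxT* is not transcribed.
So HaxT is not produced.
Glyoxylate is present, so IrpN is active.
With repressor IrpN bound, *jalK* is not transcribed.
So JalK is not produced.
Required activator JalK is absent, so *nerV* is not transcribed.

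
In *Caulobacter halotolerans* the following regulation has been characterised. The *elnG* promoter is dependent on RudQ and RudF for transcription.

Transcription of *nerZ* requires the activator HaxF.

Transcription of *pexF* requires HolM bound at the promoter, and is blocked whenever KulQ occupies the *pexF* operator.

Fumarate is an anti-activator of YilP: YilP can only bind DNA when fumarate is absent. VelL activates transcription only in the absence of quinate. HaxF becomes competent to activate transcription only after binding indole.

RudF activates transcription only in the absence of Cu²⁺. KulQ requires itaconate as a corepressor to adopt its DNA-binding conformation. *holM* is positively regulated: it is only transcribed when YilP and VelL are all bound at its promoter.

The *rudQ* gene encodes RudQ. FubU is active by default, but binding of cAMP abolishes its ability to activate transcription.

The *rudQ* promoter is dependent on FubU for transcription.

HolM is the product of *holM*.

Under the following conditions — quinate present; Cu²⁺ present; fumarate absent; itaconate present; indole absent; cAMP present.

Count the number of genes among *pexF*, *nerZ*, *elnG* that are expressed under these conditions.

0

Fumarate is absent, so YilP is active.
Quinate is present, so VelL is inactive.
Required activator VelL is absent, so *holM* is not transcribed.
So HolM is not produced.
Itaconate is present, so KulQ is active.
With repressor KulQ bound, *pexF* is not transcribed.
→ *pexF* is OFF.
Indole is absent, so HaxF is inactive.
Required activator HaxF is absent, so *nerZ* is not transcribed.
→ *nerZ* is OFF.
cAMP is present, so FubU is inactive.
Required activator FubU is absent, so *rudQ* is not transcribed.
So RudQ is not produced.
Cu²⁺ is present, so RudF is inactive.
Required activator RudQ is absent, so *elnG* is not transcribed.
→ *elnG* is OFF.
0 of the 3 genes are transcribed.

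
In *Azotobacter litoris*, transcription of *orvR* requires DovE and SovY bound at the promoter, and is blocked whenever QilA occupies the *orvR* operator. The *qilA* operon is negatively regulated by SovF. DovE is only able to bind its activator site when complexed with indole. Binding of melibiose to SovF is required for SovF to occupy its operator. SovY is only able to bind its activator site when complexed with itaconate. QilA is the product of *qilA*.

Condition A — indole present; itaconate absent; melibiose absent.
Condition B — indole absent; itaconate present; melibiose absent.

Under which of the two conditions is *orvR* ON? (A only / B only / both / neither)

neither

Condition A:
Indole is present, so DovE is active.
Itaconate is absent, so SovY is inactive.
Melibiose is absent, so SovF is inactive.
With no repressor bound, *qilA* is transcribed.
So QilA is produced and active.
With repressor QilA bound, *orvR* is not transcribed.
→ *orvR* is OFF in A.
Condition B:
Indole is absent, so DovE is inactive.
Itaconate is present, so SovY is active.
Melibiose is absent, so SovF is inactive.
With no repressor bound, *qilA* is transcribed.
So QilA is produced and active.
With repressor QilA bound, *orvR* is not transcribed.
→ *orvR* is OFF in B.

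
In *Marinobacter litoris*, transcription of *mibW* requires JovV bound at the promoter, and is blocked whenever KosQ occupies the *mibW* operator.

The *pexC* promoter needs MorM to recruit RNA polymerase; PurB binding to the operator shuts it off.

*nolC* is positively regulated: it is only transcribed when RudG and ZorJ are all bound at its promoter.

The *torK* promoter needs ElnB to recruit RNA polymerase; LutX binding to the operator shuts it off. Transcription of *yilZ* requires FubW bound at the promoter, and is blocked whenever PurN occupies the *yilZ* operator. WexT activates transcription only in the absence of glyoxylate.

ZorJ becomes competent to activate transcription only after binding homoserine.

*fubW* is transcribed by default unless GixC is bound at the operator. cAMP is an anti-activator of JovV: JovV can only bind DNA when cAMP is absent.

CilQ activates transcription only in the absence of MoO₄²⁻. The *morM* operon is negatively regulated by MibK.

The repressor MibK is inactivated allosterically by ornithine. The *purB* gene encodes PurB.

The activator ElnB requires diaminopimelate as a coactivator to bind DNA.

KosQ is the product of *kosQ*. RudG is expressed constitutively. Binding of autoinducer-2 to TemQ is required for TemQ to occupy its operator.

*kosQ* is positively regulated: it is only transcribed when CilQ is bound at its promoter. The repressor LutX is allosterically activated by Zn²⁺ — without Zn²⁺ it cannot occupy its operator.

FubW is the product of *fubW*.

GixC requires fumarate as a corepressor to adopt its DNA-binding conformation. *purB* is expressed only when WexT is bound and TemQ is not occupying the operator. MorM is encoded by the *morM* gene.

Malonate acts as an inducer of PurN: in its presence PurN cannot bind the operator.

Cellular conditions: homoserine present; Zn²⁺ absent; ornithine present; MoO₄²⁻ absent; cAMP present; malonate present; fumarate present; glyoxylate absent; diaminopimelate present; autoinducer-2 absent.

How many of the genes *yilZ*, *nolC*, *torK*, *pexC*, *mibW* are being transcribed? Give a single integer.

Fumarate is present, so GixC is active.
With repressor GixC bound, *fubW* is not transcribed.
So FubW is not produced.
Malonate is present, so PurN is inactive.
Required activator FubW is absent, so *yilZ* is not transcribed.
→ *yilZ* is OFF.
RudG is produced constitutively and is active.
Homoserine is present, so ZorJ is active.
No repressor is bound and RudG and ZorJ are active, so *nolC* is transcribed.
→ *nolC* is ON.
Diaminopimelate is present, so ElnB is active.
Zn²⁺ is absent, so LutX is inactive.
No repressor is bound and ElnB is active, so *torK* is transcribed.
→ *torK* is ON.
Ornithine is present, so MibK is inactive.
With no repressor bound, *morM* is transcribed.
So MorM is produced and active.
Glyoxylate is absent, so WexT is active.
Autoinducer-2 is absent, so TemQ is inactive.
No repressor is bound and WexT is active, so *purB* is transcribed.
So PurB is produced and active.
With repressor PurB bound, *pexC* is not transcribed.
→ *pexC* is OFF.
cAMP is present, so JovV is inactive.
MoO₄²⁻ is absent, so CilQ is active.
No repressor is bound and CilQ is active, so *kosQ* is transcribed.
So KosQ is produced and active.
With repressor KosQ bound, *mibW* is not transcribed.
→ *mibW* is OFF.
2 of the 5 genes are transcribed.

2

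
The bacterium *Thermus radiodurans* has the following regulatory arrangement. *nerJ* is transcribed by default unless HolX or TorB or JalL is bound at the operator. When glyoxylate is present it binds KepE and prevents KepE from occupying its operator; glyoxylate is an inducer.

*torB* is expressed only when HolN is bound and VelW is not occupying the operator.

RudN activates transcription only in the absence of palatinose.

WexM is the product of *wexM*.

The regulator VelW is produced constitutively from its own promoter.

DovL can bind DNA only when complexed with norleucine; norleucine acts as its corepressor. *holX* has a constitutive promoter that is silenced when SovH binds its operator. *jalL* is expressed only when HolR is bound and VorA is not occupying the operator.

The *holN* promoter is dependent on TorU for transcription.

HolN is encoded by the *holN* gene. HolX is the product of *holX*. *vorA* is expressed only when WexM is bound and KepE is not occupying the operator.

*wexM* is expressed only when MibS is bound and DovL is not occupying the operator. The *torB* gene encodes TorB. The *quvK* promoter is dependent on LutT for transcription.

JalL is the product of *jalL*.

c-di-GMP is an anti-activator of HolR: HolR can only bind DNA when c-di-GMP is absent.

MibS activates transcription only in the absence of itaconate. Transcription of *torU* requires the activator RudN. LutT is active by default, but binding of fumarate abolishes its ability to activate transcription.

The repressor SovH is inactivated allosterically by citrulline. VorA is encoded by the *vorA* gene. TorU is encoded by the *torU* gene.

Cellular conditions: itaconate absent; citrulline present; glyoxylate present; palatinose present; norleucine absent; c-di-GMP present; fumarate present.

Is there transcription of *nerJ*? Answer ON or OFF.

Citrulline is present, so SovH is inactive.
With no repressor bound, *holX* is transcribed.
So HolX is produced and active.
Palatinose is present, so RudN is inactive.
Required activator RudN is absent, so *torU* is not transcribed.
So TorU is not produced.
Required activator TorU is absent, so *holN* is not transcribed.
So HolN is not produced.
VelW is produced constitutively and is active.
With repressor VelW bound, *torB* is not transcribed.
So TorB is not produced.
Itaconate is absent, so MibS is active.
Norleucine is absent, so DovL is inactive.
No repressor is bound and MibS is active, so *wexM* is transcribed.
So WexM is produced and active.
Glyoxylate is present, so KepE is inactive.
No repressor is bound and WexM is active, so *vorA* is transcribed.
So VorA is produced and active.
c-di-GMP is present, so HolR is inactive.
With repressor VorA bound, *jalL* is not transcribed.
So JalL is not produced.
With repressor HolX bound, *nerJ* is not transcribed.

OFF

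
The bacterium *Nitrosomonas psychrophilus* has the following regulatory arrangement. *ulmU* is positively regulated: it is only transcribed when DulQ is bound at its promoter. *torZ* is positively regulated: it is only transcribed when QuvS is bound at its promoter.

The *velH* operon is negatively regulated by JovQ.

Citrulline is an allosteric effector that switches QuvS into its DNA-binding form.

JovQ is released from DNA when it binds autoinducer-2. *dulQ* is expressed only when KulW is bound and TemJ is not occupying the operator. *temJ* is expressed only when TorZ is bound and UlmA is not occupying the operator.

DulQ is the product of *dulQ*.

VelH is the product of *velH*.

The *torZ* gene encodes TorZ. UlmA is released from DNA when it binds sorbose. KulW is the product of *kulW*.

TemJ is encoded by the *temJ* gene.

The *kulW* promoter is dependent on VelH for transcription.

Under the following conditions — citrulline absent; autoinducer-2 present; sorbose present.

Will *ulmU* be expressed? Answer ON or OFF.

ON

Citrulline is absent, so QuvS is inactive.
Required activator QuvS is absent, so *torZ* is not transcribed.
So TorZ is not produced.
Sorbose is present, so UlmA is inactive.
Required activator TorZ is absent, so *temJ* is not transcribed.
So TemJ is not produced.
Autoinducer-2 is present, so JovQ is inactive.
With no repressor bound, *velH* is transcribed.
So VelH is produced and active.
No repressor is bound and VelH is active, so *kulW* is transcribed.
So KulW is produced and active.
No repressor is bound and KulW is active, so *dulQ* is transcribed.
So DulQ is produced and active.
No repressor is bound and DulQ is active, so *ulmU* is transcribed.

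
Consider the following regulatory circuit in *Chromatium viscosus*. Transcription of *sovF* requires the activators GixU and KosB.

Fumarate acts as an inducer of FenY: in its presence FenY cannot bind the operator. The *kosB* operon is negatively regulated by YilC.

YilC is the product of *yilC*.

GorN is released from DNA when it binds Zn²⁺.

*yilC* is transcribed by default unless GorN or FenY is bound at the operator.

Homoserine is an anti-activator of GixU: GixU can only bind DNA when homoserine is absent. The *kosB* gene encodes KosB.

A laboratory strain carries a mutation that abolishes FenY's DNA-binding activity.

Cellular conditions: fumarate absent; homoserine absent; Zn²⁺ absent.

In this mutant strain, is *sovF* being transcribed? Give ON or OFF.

Homoserine is absent, so GixU is active.
Zn²⁺ is absent, so GorN is active.
FenY is non-functional in this strain, so it has no effect.
With repressor GorN bound, *yilC* is not transcribed.
So YilC is not produced.
With no repressor bound, *kosB* is transcribed.
So KosB is produced and active.
No repressor is bound and GixU and KosB are active, so *sovF* is transcribed.

ON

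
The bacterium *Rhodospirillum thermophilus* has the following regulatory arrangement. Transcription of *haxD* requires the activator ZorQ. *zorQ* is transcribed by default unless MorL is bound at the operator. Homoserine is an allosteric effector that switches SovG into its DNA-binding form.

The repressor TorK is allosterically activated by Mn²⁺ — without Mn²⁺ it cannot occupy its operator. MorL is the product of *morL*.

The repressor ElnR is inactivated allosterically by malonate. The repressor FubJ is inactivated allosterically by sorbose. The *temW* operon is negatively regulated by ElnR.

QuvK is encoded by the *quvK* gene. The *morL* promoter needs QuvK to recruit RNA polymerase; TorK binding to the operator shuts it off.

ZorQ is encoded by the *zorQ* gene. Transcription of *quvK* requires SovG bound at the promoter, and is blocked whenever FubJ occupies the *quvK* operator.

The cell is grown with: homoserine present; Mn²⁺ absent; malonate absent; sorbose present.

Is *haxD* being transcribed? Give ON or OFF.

Homoserine is present, so SovG is active.
Sorbose is present, so FubJ is inactive.
No repressor is bound and SovG is active, so *quvK* is transcribed.
So QuvK is produced and active.
Mn²⁺ is absent, so TorK is inactive.
No repressor is bound and QuvK is active, so *morL* is transcribed.
So MorL is produced and active.
With repressor MorL bound, *zorQ* is not transcribed.
So ZorQ is not produced.
Required activator ZorQ is absent, so *haxD* is not transcribed.

OFF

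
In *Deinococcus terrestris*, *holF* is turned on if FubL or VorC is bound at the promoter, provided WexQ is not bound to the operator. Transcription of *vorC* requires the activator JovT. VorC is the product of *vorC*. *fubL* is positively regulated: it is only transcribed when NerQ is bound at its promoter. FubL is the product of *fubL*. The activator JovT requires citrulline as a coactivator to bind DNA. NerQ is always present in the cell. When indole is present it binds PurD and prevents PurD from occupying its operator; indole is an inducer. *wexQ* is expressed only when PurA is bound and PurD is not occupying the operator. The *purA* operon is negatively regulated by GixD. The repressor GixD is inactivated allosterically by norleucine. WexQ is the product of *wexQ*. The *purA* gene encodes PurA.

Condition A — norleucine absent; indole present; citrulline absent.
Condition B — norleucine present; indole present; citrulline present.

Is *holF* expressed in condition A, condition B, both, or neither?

A only

Condition A:
NerQ is produced constitutively and is active.
No repressor is bound and NerQ is active, so *fubL* is transcribed.
So FubL is produced and active.
Norleucine is absent, so GixD is active.
With repressor GixD bound, *purA* is not transcribed.
So PurA is not produced.
Indole is present, so PurD is inactive.
Required activator PurA is absent, so *wexQ* is not transcribed.
So WexQ is not produced.
Citrulline is absent, so JovT is inactive.
Required activator JovT is absent, so *vorC* is not transcribed.
So VorC is not produced.
Activator FubL is present, so *holF* is transcribed.
→ *holF* is ON in A.
Condition B:
NerQ is produced constitutively and is active.
No repressor is bound and NerQ is active, so *fubL* is transcribed.
So FubL is produced and active.
Norleucine is present, so GixD is inactive.
With no repressor bound, *purA* is transcribed.
So PurA is produced and active.
Indole is present, so PurD is inactive.
No repressor is bound and PurA is active, so *wexQ* is transcribed.
So WexQ is produced and active.
Citrulline is present, so JovT is active.
No repressor is bound and JovT is active, so *vorC* is transcribed.
So VorC is produced and active.
With repressor WexQ bound, *holF* is not transcribed.
→ *holF* is OFF in B.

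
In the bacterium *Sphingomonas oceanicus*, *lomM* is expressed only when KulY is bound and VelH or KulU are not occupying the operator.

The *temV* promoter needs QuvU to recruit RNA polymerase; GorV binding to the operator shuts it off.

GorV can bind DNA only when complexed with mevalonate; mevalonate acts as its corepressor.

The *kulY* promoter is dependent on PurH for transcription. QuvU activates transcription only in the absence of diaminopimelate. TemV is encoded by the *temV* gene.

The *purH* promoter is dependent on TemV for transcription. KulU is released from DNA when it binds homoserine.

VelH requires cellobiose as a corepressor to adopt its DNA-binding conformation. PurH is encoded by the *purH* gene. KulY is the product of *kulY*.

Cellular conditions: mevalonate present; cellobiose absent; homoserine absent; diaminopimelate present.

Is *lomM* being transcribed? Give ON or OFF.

OFF

Cellobiose is absent, so VelH is inactive.
Diaminopimelate is present, so QuvU is inactive.
Mevalonate is present, so GorV is active.
With repressor GorV bound, *temV* is not transcribed.
So TemV is not produced.
Required activator TemV is absent, so *purH* is not transcribed.
So PurH is not produced.
Required activator PurH is absent, so *kulY* is not transcribed.
So KulY is not produced.
Homoserine is absent, so KulU is active.
With repressor KulU bound, *lomM* is not transcribed.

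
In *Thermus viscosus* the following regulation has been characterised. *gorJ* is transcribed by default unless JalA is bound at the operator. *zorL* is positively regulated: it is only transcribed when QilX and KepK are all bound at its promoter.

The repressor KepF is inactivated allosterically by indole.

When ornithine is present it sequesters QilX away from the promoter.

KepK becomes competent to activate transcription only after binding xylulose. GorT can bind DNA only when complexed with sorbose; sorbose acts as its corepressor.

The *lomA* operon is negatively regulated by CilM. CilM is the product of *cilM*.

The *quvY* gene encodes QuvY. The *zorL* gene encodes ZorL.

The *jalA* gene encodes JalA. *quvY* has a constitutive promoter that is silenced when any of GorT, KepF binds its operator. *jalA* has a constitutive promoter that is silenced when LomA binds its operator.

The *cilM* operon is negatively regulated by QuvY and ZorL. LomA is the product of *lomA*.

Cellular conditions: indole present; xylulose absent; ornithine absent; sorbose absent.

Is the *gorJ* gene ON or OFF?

ON

Sorbose is absent, so GorT is inactive.
Indole is present, so KepF is inactive.
With no repressor bound, *quvY* is transcribed.
So QuvY is produced and active.
Ornithine is absent, so QilX is active.
Xylulose is absent, so KepK is inactive.
Required activator KepK is absent, so *zorL* is not transcribed.
So ZorL is not produced.
With repressor QuvY bound, *cilM* is not transcribed.
So CilM is not produced.
With no repressor bound, *lomA* is transcribed.
So LomA is produced and active.
With repressor LomA bound, *jalA* is not transcribed.
So JalA is not produced.
With no repressor bound, *gorJ* is transcribed.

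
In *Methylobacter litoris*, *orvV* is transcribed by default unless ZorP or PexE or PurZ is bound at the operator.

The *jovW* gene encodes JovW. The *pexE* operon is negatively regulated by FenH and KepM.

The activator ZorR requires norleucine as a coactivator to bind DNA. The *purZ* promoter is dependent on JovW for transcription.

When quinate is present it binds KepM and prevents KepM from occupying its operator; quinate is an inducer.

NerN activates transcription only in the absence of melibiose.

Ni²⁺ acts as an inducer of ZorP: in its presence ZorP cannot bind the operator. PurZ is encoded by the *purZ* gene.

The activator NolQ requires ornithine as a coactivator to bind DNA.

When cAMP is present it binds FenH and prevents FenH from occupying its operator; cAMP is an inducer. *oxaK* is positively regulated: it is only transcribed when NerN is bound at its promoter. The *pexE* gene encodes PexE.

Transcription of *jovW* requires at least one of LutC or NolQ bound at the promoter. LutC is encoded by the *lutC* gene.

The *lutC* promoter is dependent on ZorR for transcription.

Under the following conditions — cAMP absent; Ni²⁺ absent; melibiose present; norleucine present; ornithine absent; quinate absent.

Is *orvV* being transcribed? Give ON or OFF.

Ni²⁺ is absent, so ZorP is active.
cAMP is absent, so FenH is active.
Quinate is absent, so KepM is active.
With repressor FenH bound, *pexE* is not transcribed.
So PexE is not produced.
Norleucine is present, so ZorR is active.
No repressor is bound and ZorR is active, so *lutC* is transcribed.
So LutC is produced and active.
Ornithine is absent, so NolQ is inactive.
Activator LutC is present, so *jovW* is transcribed.
So JovW is produced and active.
No repressor is bound and JovW is active, so *purZ* is transcribed.
So PurZ is produced and active.
With repressor ZorP bound, *orvV* is not transcribed.

OFF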